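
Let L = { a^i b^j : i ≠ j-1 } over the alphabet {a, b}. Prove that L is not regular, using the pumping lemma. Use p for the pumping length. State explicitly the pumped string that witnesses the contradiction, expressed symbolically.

Assume L is regular. Let p be the pumping length given by the pumping lemma.
Choose w = a^p b^{p+p!+1}. Since p ≠ (p+p!+1)-1 = p+p!, w ∈ L; and |w| ≥ p.
Write w = xyz as guaranteed by the lemma, with |xy| ≤ p and y is nonempty.
Since the first p symbols of w are all a's and |xy| ≤ p, y lies entirely in the leading a-block: y = a^k for some k with 1 ≤ k ≤ p.
Since 1 ≤ k ≤ p, k divides p!; set t = 1 + p!/k. Then xy^t z has p + (p!/k)·k = p + p! copies of a. Now the a-count is p+p! and (b-count)-1 = (p+p!+1)-1 = p+p!, so i ≠ j-1 fails. So xy^t z = a^{p+p!} b^{p+p!+1} ∉ L.
Contradiction. Therefore L is not regular.

a^{p+p!} b^{p+p!+1}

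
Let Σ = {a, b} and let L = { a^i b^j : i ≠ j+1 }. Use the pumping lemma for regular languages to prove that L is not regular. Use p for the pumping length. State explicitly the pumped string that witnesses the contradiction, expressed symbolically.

a^{p+p!} b^{p+p!-1}

Toward a contradiction, assume L is regular with pumping length p.
Choose w = a^p b^{p+p!-1}. Since p ≠ (p+p!-1)+1 = p+p!, w ∈ L; and |w| ≥ p.
By the pumping lemma, w = xyz with |xy| ≤ p and |y| > 0.
The first p characters of w are a's, so xy (and hence y) consists only of a's. Write y = a^k, 1 ≤ k ≤ p.
Since 1 ≤ k ≤ p, k divides p!; set t = 1 + p!/k. Then xy^t z has p + (p!/k)·k = p + p! copies of a. Now the a-count is p+p! and (b-count)+1 = (p+p!-1)+1 = p+p!, so i ≠ j+1 fails. So xy^t z = a^{p+p!} b^{p+p!-1} ∉ L.
This contradicts the pumping lemma, so L is not regular.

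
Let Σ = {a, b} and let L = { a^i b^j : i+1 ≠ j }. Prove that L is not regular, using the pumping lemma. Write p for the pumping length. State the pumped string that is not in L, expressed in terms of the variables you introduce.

a^{p+p!} b^{p+p!+1}

Toward a contradiction, assume L is regular with pumping length p.
Choose w = a^p b^{p+p!+1}. Since p ≠ (p+p!+1)-1 = p+p!, w ∈ L; and |w| ≥ p.
Write w = xyz as guaranteed by the lemma, with |xy| ≤ p and |y| > 0.
Since the first p symbols of w are all a's and |xy| ≤ p, y lies entirely in the leading a-block: y = a^k for some k with 1 ≤ k ≤ p.
Since 1 ≤ k ≤ p, k divides p!; set t = 1 + p!/k. Then xy^t z has p + (p!/k)·k = p + p! copies of a. Now the a-count is p+p! and (b-count)-1 = (p+p!+1)-1 = p+p!, so i+1 ≠ j fails. So xy^t z = a^{p+p!} b^{p+p!+1} ∉ L.
This is a contradiction; hence L is not regular.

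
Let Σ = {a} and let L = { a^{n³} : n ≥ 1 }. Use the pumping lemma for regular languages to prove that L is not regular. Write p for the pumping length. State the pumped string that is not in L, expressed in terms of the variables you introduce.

Assume L is regular. Let p be the pumping length given by the pumping lemma.
Take w = a^{p³} ∈ L with |w| = p³ ≥ p.
Write w = xyz as guaranteed by the lemma, with |xy| ≤ p and |y| > 0.
Then y = a^k for some k with 1 ≤ k ≤ p.
Pump with i = 2: xy^2z = a^{p³+k}. Since 1 ≤ k ≤ p, p³ < p³+k ≤ p³+p < p³+3p²+3p+1 = (p+1)³, so p³+k is not a perfect cube. So xy^2z ∉ L.
This contradicts the pumping lemma, so L is not regular.

a^{p³+k}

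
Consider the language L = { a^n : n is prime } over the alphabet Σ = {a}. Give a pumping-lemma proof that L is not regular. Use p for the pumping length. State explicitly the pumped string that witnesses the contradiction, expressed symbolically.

a^{q(1+k)}

Assume L is regular. Let p be the pumping length given by the pumping lemma.
Let q be a prime with q ≥ p+2 (infinitely many primes exist), and take w = a^q ∈ L with |w| = q ≥ p.
The pumping lemma gives a decomposition w = xyz where |xy| ≤ p and y is nonempty.
Then y = a^k for some k with 1 ≤ k ≤ p.
Since 1 ≤ k ≤ p, |xz| = q-k. Pump with i = q+1: |xy^{q+1}z| = (q-k)+(q+1)k = q+qk = q(1+k), which is composite (both factors ≥ 2). So xy^{q+1}z = a^{q(1+k)} ∉ L.
This is a contradiction; hence L is not regular.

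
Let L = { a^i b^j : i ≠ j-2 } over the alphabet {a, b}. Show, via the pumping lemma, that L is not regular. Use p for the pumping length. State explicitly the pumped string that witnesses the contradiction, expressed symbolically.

Toward a contradiction, assume L is regular with pumping length p.
Choose w = a^p b^{p+p!+2}. Since p ≠ (p+p!+2)-2 = p+p!, w ∈ L; and |w| ≥ p.
Write w = xyz as guaranteed by the lemma, with |xy| ≤ p and |y| > 0.
Since the first p symbols of w are all a's and |xy| ≤ p, y lies entirely in the leading a-block: y = a^k for some k with 1 ≤ k ≤ p.
Since 1 ≤ k ≤ p, k divides p!; set t = 1 + p!/k. Then xy^t z has p + (p!/k)·k = p + p! copies of a. Now the a-count is p+p! and (b-count)-2 = (p+p!+2)-2 = p+p!, so i ≠ j-2 fails. So xy^t z = a^{p+p!} b^{p+p!+2} ∉ L.
This is a contradiction; hence L is not regular.

a^{p+p!} b^{p+p!+2}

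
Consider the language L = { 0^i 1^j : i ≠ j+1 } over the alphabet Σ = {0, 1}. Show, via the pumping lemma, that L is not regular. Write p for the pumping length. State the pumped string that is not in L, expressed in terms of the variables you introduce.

0^{p+p!} 1^{p+p!-1}

Assume L is regular. Let p be the pumping length given by the pumping lemma.
Choose w = 0^p 1^{p+p!-1}. Since p ≠ (p+p!-1)+1 = p+p!, w ∈ L; and |w| ≥ p.
Write w = xyz as guaranteed by the lemma, with |xy| ≤ p and y is nonempty.
The first p characters of w are 0's, so xy (and hence y) consists only of 0's. Write y = 0^k, 1 ≤ k ≤ p.
Since 1 ≤ k ≤ p, k divides p!; set t = 1 + p!/k. Then xy^t z has p + (p!/k)·k = p + p! copies of 0. Now the 0-count is p+p! and (1-count)+1 = (p+p!-1)+1 = p+p!, so i ≠ j+1 fails. So xy^t z = 0^{p+p!} 1^{p+p!-1} ∉ L.
This contradicts the pumping lemma, so L is not regular.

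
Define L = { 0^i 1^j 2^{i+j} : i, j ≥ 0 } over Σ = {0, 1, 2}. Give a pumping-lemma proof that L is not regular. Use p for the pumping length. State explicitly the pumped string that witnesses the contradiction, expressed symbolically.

0^{p+k} 1^p 2^{2p}

Suppose for contradiction that L is regular, and let p be the pumping length.
Take w = 0^p 1^p 2^{2p} ∈ L (with i=j=p, i+j=2p), |w| = 4p ≥ p.
By the pumping lemma, w = xyz with |xy| ≤ p and |y| > 0.
Because |xy| ≤ p and w begins with p copies of 0, we have y = 0^k with 1 ≤ k ≤ p.
Consider xy^2z = 0^{p+k} 1^p 2^{2p}. Now the 0- and 1-counts sum to 2p+k, but the 2-count is 2p ≠ 2p+k. So xy^2z ∉ L.
Contradiction. Therefore L is not regular.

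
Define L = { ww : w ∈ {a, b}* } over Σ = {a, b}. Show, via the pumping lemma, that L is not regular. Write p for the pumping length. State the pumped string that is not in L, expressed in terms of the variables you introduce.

a^{p+k} b^p a^p b^p

Assume L is regular; let p be its pumping constant.
Take w = a^p b^p a^p b^p = uu where u = a^pb^p; then w ∈ L and |w| = 4p ≥ p.
By the pumping lemma, w = xyz with |xy| ≤ p and |y| ≥ 1.
Since the first p symbols of w are all a's and |xy| ≤ p, y lies entirely in the leading a-block: y = a^k for some k with 1 ≤ k ≤ p.
Pump with i = 2: xy^2z = a^{p+k} b^p a^p b^p, of length 4p+k. Suppose this equals vv. The string starts with a and ends with b, so v does too; thus the boundary between the two copies of v is a b→a transition. There is exactly one such transition, at position 2p+k, so |v| = 2p+k and |vv| = 4p+2k ≠ 4p+k since k ≥ 1. So xy^2z ∉ L.
This is a contradiction; hence L is not regular.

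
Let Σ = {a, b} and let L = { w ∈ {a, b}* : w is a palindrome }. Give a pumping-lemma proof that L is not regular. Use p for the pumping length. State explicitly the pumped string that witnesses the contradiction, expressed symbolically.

a^{p+k} b a^p

Toward a contradiction, assume L is regular with pumping length p.
Take w = a^p b a^p, a palindrome of length 2p+1 ≥ p.
The pumping lemma gives a decomposition w = xyz where |xy| ≤ p and |y| > 0.
Because |xy| ≤ p and w begins with p copies of a, we have y = a^k with 1 ≤ k ≤ p.
Pump with i = 2: xy^2z = a^{p+k} b a^p. Its reverse is a^p b a^{p+k}, which differs from xy^2z since k ≥ 1. So xy^2z is not a palindrome and xy^2z ∉ L.
This contradicts the pumping lemma, so L is not regular.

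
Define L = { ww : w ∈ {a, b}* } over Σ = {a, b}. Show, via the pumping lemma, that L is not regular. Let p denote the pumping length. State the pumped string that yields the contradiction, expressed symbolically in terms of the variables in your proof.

Toward a contradiction, assume L is regular with pumping length p.
Take w = a^p b^p a^p b^p = uu where u = a^pb^p; then w ∈ L and |w| = 4p ≥ p.
The pumping lemma gives a decomposition w = xyz where |xy| ≤ p and |y| > 0.
The first p characters of w are a's, so xy (and hence y) consists only of a's. Write y = a^k, 1 ≤ k ≤ p.
Pump with i = 2: xy^2z = a^{p+k} b^p a^p b^p, of length 4p+k. Suppose this equals vv. The string starts with a and ends with b, so v does too; thus the boundary between the two copies of v is a b→a transition. There is exactly one such transition, at position 2p+k, so |v| = 2p+k and |vv| = 4p+2k ≠ 4p+k since k ≥ 1. So xy^2z ∉ L.
This contradicts the pumping lemma, so L is not regular.

a^{p+k} b^p a^p b^p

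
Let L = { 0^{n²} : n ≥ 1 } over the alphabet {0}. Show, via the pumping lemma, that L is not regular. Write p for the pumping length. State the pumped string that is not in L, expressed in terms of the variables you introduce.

0^{p²+k}

Assume L is regular. Let p be the pumping length given by the pumping lemma.
Take w = 0^{p²} ∈ L with |w| = p² ≥ p.
Write w = xyz as guaranteed by the lemma, with |xy| ≤ p and |y| ≥ 1.
Then y = 0^k for some k with 1 ≤ k ≤ p.
Pump with i = 2: xy^2z = 0^{p²+k}. Since 1 ≤ k ≤ p, p² < p²+k ≤ p²+p < (p+1)², so p²+k lies strictly between consecutive squares and is not a perfect square. So xy^2z ∉ L.
This is a contradiction; hence L is not regular.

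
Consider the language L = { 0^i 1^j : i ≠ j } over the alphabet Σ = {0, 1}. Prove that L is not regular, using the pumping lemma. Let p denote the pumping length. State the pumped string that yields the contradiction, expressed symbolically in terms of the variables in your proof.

0^{p+p!} 1^{p+p!}

Toward a contradiction, assume L is regular with pumping length p.
Choose w = 0^p 1^{p+p!}. Since p ≠ p+p!, w ∈ L; and |w| ≥ p.
The pumping lemma gives a decomposition w = xyz where |xy| ≤ p and y is nonempty.
Since the first p symbols of w are all 0's and |xy| ≤ p, y lies entirely in the leading 0-block: y = 0^k for some k with 1 ≤ k ≤ p.
Since 1 ≤ k ≤ p, k divides p!; set t = 1 + p!/k. Then xy^t z has p + (p!/k)·k = p + p! copies of 0. Now the 0-count equals the 1-count, so i ≠ j fails. So xy^t z = 0^{p+p!} 1^{p+p!} ∉ L.
This is a contradiction; hence L is not regular.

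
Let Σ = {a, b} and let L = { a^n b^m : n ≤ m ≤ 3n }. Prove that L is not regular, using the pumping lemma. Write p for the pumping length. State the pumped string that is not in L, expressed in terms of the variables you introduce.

a^{p+k} b^p

Assume L is regular. Let p be the pumping length given by the pumping lemma.
Take w = a^p b^p ∈ L (since p ≤ p ≤ 3p), with |w| = 2p ≥ p.
The pumping lemma gives a decomposition w = xyz where |xy| ≤ p and |y| ≥ 1.
Since the first p symbols of w are all a's and |xy| ≤ p, y lies entirely in the leading a-block: y = a^k for some k with 1 ≤ k ≤ p.
Pump with i = 2: xy^2z = a^{p+k} b^p. Now n = p+k > p = m, so the condition n ≤ m fails. Thus xy^2z ∉ L.
This is a contradiction; hence L is not regular.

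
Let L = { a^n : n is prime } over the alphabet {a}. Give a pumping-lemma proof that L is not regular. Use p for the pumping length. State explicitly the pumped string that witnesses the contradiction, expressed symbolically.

a^{q(1+k)}

Toward a contradiction, assume L is regular with pumping length p.
Let q be a prime with q ≥ p+2 (infinitely many primes exist), and take w = a^q ∈ L with |w| = q ≥ p.
Write w = xyz as guaranteed by the lemma, with |xy| ≤ p and y is nonempty.
Then y = a^k for some k with 1 ≤ k ≤ p.
Since 1 ≤ k ≤ p, |xz| = q-k. Pump with i = q+1: |xy^{q+1}z| = (q-k)+(q+1)k = q+qk = q(1+k), which is composite (both factors ≥ 2). So xy^{q+1}z = a^{q(1+k)} ∉ L.
This contradicts the pumping lemma, so L is not regular.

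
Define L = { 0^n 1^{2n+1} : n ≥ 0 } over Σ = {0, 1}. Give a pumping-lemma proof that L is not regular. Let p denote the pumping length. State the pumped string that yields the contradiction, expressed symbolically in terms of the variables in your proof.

Suppose for contradiction that L is regular, and let p be the pumping length.
Take w = 0^p 1^{2p+1}. Then w ∈ L and |w| = 3p+1 ≥ p.
Write w = xyz as guaranteed by the lemma, with |xy| ≤ p and |y| ≥ 1.
The first p characters of w are 0's, so xy (and hence y) consists only of 0's. Write y = 0^k, 1 ≤ k ≤ p.
Pump with i = 2: xy^2z = 0^{p+k} 1^{2p+1}. For this to lie in L we would need 2p+1 = 2(p+k)+1, which forces k = 0. But k ≥ 1, so xy^2z ∉ L.
This is a contradiction; hence L is not regular.

0^{p+k} 1^{2p+1}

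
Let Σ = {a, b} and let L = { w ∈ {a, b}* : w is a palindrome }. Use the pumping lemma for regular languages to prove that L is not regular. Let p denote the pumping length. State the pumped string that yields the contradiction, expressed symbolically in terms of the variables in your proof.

Assume L is regular. Let p be the pumping length given by the pumping lemma.
Take w = a^p b a^p, a palindrome of length 2p+1 ≥ p.
By the pumping lemma, w = xyz with |xy| ≤ p and |y| ≥ 1.
Because |xy| ≤ p and w begins with p copies of a, we have y = a^k with 1 ≤ k ≤ p.
Pump with i = 2: xy^2z = a^{p+k} b a^p. Its reverse is a^p b a^{p+k}, which differs from xy^2z since k ≥ 1. So xy^2z is not a palindrome and xy^2z ∉ L.
Contradiction. Therefore L is not regular.

a^{p+k} b a^p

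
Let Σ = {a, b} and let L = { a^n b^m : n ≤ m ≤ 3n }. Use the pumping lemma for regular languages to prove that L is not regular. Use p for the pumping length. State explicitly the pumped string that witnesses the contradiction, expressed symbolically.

Suppose for contradiction that L is regular, and let p be the pumping length.
Take w = a^p b^p ∈ L (since p ≤ p ≤ 3p), with |w| = 2p ≥ p.
The pumping lemma gives a decomposition w = xyz where |xy| ≤ p and y is nonempty.
Since the first p symbols of w are all a's and |xy| ≤ p, y lies entirely in the leading a-block: y = a^k for some k with 1 ≤ k ≤ p.
Pump with i = 2: xy^2z = a^{p+k} b^p. Now n = p+k > p = m, so the condition n ≤ m fails. Thus xy^2z ∉ L.
Contradiction. Therefore L is not regular.

a^{p+k} b^p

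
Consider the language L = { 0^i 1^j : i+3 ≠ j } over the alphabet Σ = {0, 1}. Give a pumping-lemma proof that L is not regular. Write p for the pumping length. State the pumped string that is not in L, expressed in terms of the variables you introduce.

0^{p+p!} 1^{p+p!+3}

Assume L is regular. Let p be the pumping length given by the pumping lemma.
Choose w = 0^p 1^{p+p!+3}. Since p ≠ (p+p!+3)-3 = p+p!, w ∈ L; and |w| ≥ p.
Write w = xyz as guaranteed by the lemma, with |xy| ≤ p and y is nonempty.
The first p characters of w are 0's, so xy (and hence y) consists only of 0's. Write y = 0^k, 1 ≤ k ≤ p.
Since 1 ≤ k ≤ p, k divides p!; set t = 1 + p!/k. Then xy^t z has p + (p!/k)·k = p + p! copies of 0. Now the 0-count is p+p! and (1-count)-3 = (p+p!+3)-3 = p+p!, so i+3 ≠ j fails. So xy^t z = 0^{p+p!} 1^{p+p!+3} ∉ L.
This is a contradiction; hence L is not regular.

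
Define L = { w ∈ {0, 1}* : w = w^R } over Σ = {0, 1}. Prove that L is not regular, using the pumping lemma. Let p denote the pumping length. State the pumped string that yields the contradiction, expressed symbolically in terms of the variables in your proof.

0^{p+k} 1 0^p

Assume L is regular. Let p be the pumping length given by the pumping lemma.
Take w = 0^p 1 0^p, a palindrome of length 2p+1 ≥ p.
Write w = xyz as guaranteed by the lemma, with |xy| ≤ p and y is nonempty.
The first p characters of w are 0's, so xy (and hence y) consists only of 0's. Write y = 0^k, 1 ≤ k ≤ p.
Pump with i = 2: xy^2z = 0^{p+k} 1 0^p. Its reverse is 0^p 1 0^{p+k}, which differs from xy^2z since k ≥ 1. So xy^2z is not a palindrome and xy^2z ∉ L.
This contradicts the pumping lemma, so L is not regular.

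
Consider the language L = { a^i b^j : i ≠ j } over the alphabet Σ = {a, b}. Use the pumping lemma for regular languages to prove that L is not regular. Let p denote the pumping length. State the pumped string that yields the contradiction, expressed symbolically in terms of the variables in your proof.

a^{p+p!} b^{p+p!}

Assume L is regular. Let p be the pumping length given by the pumping lemma.
Choose w = a^p b^{p+p!}. Since p ≠ p+p!, w ∈ L; and |w| ≥ p.
Write w = xyz as guaranteed by the lemma, with |xy| ≤ p and |y| > 0.
Since the first p symbols of w are all a's and |xy| ≤ p, y lies entirely in the leading a-block: y = a^k for some k with 1 ≤ k ≤ p.
Since 1 ≤ k ≤ p, k divides p!; set t = 1 + p!/k. Then xy^t z has p + (p!/k)·k = p + p! copies of a. Now the a-count equals the b-count, so i ≠ j fails. So xy^t z = a^{p+p!} b^{p+p!} ∉ L.
This is a contradiction; hence L is not regular.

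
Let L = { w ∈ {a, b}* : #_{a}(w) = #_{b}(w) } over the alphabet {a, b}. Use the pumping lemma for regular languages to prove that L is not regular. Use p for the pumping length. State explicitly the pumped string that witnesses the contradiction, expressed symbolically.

Toward a contradiction, assume L is regular with pumping length p.
Choose w = a^p b^p ∈ L with |w| = 2p ≥ p.
The pumping lemma gives a decomposition w = xyz where |xy| ≤ p and y is nonempty.
Since the first p symbols of w are all a's and |xy| ≤ p, y lies entirely in the leading a-block: y = a^k for some k with 1 ≤ k ≤ p.
Pump with i = 2: xy^2z = a^{p+k} b^p has p+k occurrences of a but only p of b. Since k ≥ 1 the counts differ, so xy^2z ∉ L.
This contradicts the pumping lemma, so L is not regular.

a^{p+k} b^p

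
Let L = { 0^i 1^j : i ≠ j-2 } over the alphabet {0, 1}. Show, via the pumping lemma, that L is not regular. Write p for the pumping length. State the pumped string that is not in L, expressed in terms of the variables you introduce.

0^{p+p!} 1^{p+p!+2}

Toward a contradiction, assume L is regular with pumping length p.
Choose w = 0^p 1^{p+p!+2}. Since p ≠ (p+p!+2)-2 = p+p!, w ∈ L; and |w| ≥ p.
The pumping lemma gives a decomposition w = xyz where |xy| ≤ p and |y| ≥ 1.
Since the first p symbols of w are all 0's and |xy| ≤ p, y lies entirely in the leading 0-block: y = 0^k for some k with 1 ≤ k ≤ p.
Since 1 ≤ k ≤ p, k divides p!; set t = 1 + p!/k. Then xy^t z has p + (p!/k)·k = p + p! copies of 0. Now the 0-count is p+p! and (1-count)-2 = (p+p!+2)-2 = p+p!, so i ≠ j-2 fails. So xy^t z = 0^{p+p!} 1^{p+p!+2} ∉ L.
Contradiction. Therefore L is not regular.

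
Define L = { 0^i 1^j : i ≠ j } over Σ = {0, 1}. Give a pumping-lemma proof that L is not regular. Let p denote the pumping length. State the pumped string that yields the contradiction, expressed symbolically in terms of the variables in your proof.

0^{p+p!} 1^{p+p!}

Toward a contradiction, assume L is regular with pumping length p.
Choose w = 0^p 1^{p+p!}. Since p ≠ p+p!, w ∈ L; and |w| ≥ p.
By the pumping lemma, w = xyz with |xy| ≤ p and |y| > 0.
The first p characters of w are 0's, so xy (and hence y) consists only of 0's. Write y = 0^k, 1 ≤ k ≤ p.
Since 1 ≤ k ≤ p, k divides p!; set t = 1 + p!/k. Then xy^t z has p + (p!/k)·k = p + p! copies of 0. Now the 0-count equals the 1-count, so i ≠ j fails. So xy^t z = 0^{p+p!} 1^{p+p!} ∉ L.
This is a contradiction; hence L is not regular.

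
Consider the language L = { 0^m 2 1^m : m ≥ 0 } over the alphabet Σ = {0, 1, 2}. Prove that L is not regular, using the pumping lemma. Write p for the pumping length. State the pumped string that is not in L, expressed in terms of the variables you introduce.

0^{p+k} 2 1^p

Toward a contradiction, assume L is regular with pumping length p.
Take w = 0^p 2 1^p ∈ L with |w| = 2p+1 ≥ p.
The pumping lemma gives a decomposition w = xyz where |xy| ≤ p and y is nonempty.
Since the first p symbols of w are all 0's and |xy| ≤ p, y lies entirely in the leading 0-block: y = 0^k for some k with 1 ≤ k ≤ p.
Pump with i = 2: xy^2z = 0^{p+k} 2 1^p, which would require p+k = p. But k ≥ 1, so xy^2z ∉ L.
This contradicts the pumping lemma, so L is not regular.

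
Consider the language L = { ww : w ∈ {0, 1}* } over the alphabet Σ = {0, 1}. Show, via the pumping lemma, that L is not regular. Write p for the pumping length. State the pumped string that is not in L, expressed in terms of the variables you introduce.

Toward a contradiction, assume L is regular with pumping length p.
Take w = 0^p 1^p 0^p 1^p = uu where u = 0^p1^p; then w ∈ L and |w| = 4p ≥ p.
The pumping lemma gives a decomposition w = xyz where |xy| ≤ p and |y| ≥ 1.
The first p characters of w are 0's, so xy (and hence y) consists only of 0's. Write y = 0^k, 1 ≤ k ≤ p.
Pump with i = 2: xy^2z = 0^{p+k} 1^p 0^p 1^p, of length 4p+k. Suppose this equals vv. The string starts with 0 and ends with 1, so v does too; thus the boundary between the two copies of v is a 1→0 transition. There is exactly one such transition, at position 2p+k, so |v| = 2p+k and |vv| = 4p+2k ≠ 4p+k since k ≥ 1. So xy^2z ∉ L.
This contradicts the pumping lemma, so L is not regular.

0^{p+k} 1^p 0^p 1^p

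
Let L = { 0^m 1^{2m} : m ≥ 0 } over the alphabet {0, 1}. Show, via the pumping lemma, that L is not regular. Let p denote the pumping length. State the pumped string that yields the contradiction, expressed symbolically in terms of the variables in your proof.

0^{p+k} 1^{2p}

Assume L is regular. Let p be the pumping length given by the pumping lemma.
Choose w = 0^p 1^{2p}, which is in L with |w| = 3p ≥ p.
The pumping lemma gives a decomposition w = xyz where |xy| ≤ p and |y| > 0.
Because |xy| ≤ p and w begins with p copies of 0, we have y = 0^k with 1 ≤ k ≤ p.
Pump with i = 2: xy^2z = 0^{p+k} 1^{2p}. For this to lie in L we would need 2p = 2(p+k), which forces k = 0. But k ≥ 1, so xy^2z ∉ L.
This is a contradiction; hence L is not regular.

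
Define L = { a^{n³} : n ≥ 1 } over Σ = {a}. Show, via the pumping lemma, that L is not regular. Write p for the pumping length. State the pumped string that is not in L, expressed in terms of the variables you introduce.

Assume L is regular; let p be its pumping constant.
Take w = a^{p³} ∈ L with |w| = p³ ≥ p.
By the pumping lemma, w = xyz with |xy| ≤ p and y is nonempty.
Then y = a^k for some k with 1 ≤ k ≤ p.
Pump with i = 2: xy^2z = a^{p³+k}. Since 1 ≤ k ≤ p, p³ < p³+k ≤ p³+p < p³+3p²+3p+1 = (p+1)³, so p³+k is not a perfect cube. So xy^2z ∉ L.
This is a contradiction; hence L is not regular.

a^{p³+k}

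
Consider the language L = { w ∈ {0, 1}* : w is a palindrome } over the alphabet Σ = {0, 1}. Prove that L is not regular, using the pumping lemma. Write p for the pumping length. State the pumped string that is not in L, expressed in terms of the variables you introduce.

0^{p+k} 1 0^p

Assume L is regular; let p be its pumping constant.
Take w = 0^p 1 0^p, a palindrome of length 2p+1 ≥ p.
By the pumping lemma, w = xyz with |xy| ≤ p and y is nonempty.
Because |xy| ≤ p and w begins with p copies of 0, we have y = 0^k with 1 ≤ k ≤ p.
Pump with i = 2: xy^2z = 0^{p+k} 1 0^p. Its reverse is 0^p 1 0^{p+k}, which differs from xy^2z since k ≥ 1. So xy^2z is not a palindrome and xy^2z ∉ L.
This is a contradiction; hence L is not regular.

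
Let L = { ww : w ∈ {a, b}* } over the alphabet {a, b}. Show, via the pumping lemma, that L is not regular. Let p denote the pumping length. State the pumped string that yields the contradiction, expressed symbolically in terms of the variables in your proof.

Toward a contradiction, assume L is regular with pumping length p.
Take w = a^p b^p a^p b^p = uu where u = a^pb^p; then w ∈ L and |w| = 4p ≥ p.
The pumping lemma gives a decomposition w = xyz where |xy| ≤ p and |y| > 0.
Because |xy| ≤ p and w begins with p copies of a, we have y = a^k with 1 ≤ k ≤ p.
Pump with i = 2: xy^2z = a^{p+k} b^p a^p b^p, of length 4p+k. Suppose this equals vv. The string starts with a and ends with b, so v does too; thus the boundary between the two copies of v is a b→a transition. There is exactly one such transition, at position 2p+k, so |v| = 2p+k and |vv| = 4p+2k ≠ 4p+k since k ≥ 1. So xy^2z ∉ L.
This contradicts the pumping lemma, so L is not regular.

a^{p+k} b^p a^p b^p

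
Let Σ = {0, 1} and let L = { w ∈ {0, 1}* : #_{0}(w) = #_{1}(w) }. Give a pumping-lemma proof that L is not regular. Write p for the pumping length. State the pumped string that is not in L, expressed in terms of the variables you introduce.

Suppose for contradiction that L is regular, and let p be the pumping length.
Choose w = 0^p 1^p ∈ L with |w| = 2p ≥ p.
The pumping lemma gives a decomposition w = xyz where |xy| ≤ p and y is nonempty.
The first p characters of w are 0's, so xy (and hence y) consists only of 0's. Write y = 0^k, 1 ≤ k ≤ p.
Pump with i = 2: xy^2z = 0^{p+k} 1^p has p+k occurrences of 0 but only p of 1. Since k ≥ 1 the counts differ, so xy^2z ∉ L.
This is a contradiction; hence L is not regular.

0^{p+k} 1^p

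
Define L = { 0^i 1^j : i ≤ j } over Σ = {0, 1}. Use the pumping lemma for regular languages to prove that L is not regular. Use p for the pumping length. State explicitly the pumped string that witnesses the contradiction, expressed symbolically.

0^{p+k} 1^p

Assume L is regular; let p be its pumping constant.
Choose w = 0^p 1^p ∈ L, with |w| = 2p ≥ p.
By the pumping lemma, w = xyz with |xy| ≤ p and y is nonempty.
Because |xy| ≤ p and w begins with p copies of 0, we have y = 0^k with 1 ≤ k ≤ p.
Consider xy^2z = 0^{p+k} 1^p. Since k ≥ 1, the 0-count p+k exceeds the 1-count p, so i ≤ j fails; thus xy^2z ∉ L.
This contradicts the pumping lemma, so L is not regular.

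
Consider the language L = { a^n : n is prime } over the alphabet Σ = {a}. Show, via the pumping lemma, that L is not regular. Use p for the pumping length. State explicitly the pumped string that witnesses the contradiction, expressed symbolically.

a^{q(1+k)}

Toward a contradiction, assume L is regular with pumping length p.
Let q be a prime with q ≥ p+2 (infinitely many primes exist), and take w = a^q ∈ L with |w| = q ≥ p.
By the pumping lemma, w = xyz with |xy| ≤ p and |y| ≥ 1.
Then y = a^k for some k with 1 ≤ k ≤ p.
Since 1 ≤ k ≤ p, |xz| = q-k. Pump with i = q+1: |xy^{q+1}z| = (q-k)+(q+1)k = q+qk = q(1+k), which is composite (both factors ≥ 2). So xy^{q+1}z = a^{q(1+k)} ∉ L.
Contradiction. Therefore L is not regular.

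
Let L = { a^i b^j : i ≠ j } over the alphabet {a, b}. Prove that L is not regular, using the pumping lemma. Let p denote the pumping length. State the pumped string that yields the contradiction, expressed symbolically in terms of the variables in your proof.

Toward a contradiction, assume L is regular with pumping length p.
Choose w = a^p b^{p+p!}. Since p ≠ p+p!, w ∈ L; and |w| ≥ p.
By the pumping lemma, w = xyz with |xy| ≤ p and y is nonempty.
Since the first p symbols of w are all a's and |xy| ≤ p, y lies entirely in the leading a-block: y = a^k for some k with 1 ≤ k ≤ p.
Since 1 ≤ k ≤ p, k divides p!; set t = 1 + p!/k. Then xy^t z has p + (p!/k)·k = p + p! copies of a. Now the a-count equals the b-count, so i ≠ j fails. So xy^t z = a^{p+p!} b^{p+p!} ∉ L.
This is a contradiction; hence L is not regular.

a^{p+p!} b^{p+p!}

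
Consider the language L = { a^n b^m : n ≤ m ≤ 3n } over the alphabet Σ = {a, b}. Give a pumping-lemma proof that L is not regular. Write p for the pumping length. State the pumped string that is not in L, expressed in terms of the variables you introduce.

a^{p+k} b^p

Assume L is regular. Let p be the pumping length given by the pumping lemma.
Take w = a^p b^p ∈ L (since p ≤ p ≤ 3p), with |w| = 2p ≥ p.
Write w = xyz as guaranteed by the lemma, with |xy| ≤ p and |y| > 0.
Since the first p symbols of w are all a's and |xy| ≤ p, y lies entirely in the leading a-block: y = a^k for some k with 1 ≤ k ≤ p.
Pump with i = 2: xy^2z = a^{p+k} b^p. Now n = p+k > p = m, so the condition n ≤ m fails. Thus xy^2z ∉ L.
This contradicts the pumping lemma, so L is not regular.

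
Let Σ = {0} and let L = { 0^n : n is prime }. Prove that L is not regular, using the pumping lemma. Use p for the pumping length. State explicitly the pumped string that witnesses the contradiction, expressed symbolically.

Suppose for contradiction that L is regular, and let p be the pumping length.
Let q be a prime with q ≥ p+2 (infinitely many primes exist), and take w = 0^q ∈ L with |w| = q ≥ p.
By the pumping lemma, w = xyz with |xy| ≤ p and |y| ≥ 1.
Then y = 0^k for some k with 1 ≤ k ≤ p.
Since 1 ≤ k ≤ p, |xz| = q-k. Pump with i = q+1: |xy^{q+1}z| = (q-k)+(q+1)k = q+qk = q(1+k), which is composite (both factors ≥ 2). So xy^{q+1}z = 0^{q(1+k)} ∉ L.
Contradiction. Therefore L is not regular.

0^{q(1+k)}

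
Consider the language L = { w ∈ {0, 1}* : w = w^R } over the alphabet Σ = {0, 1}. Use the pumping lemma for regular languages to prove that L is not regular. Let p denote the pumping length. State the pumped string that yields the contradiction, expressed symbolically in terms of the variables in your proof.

Toward a contradiction, assume L is regular with pumping length p.
Take w = 0^p 1 0^p, a palindrome of length 2p+1 ≥ p.
By the pumping lemma, w = xyz with |xy| ≤ p and y is nonempty.
The first p characters of w are 0's, so xy (and hence y) consists only of 0's. Write y = 0^k, 1 ≤ k ≤ p.
Pump with i = 2: xy^2z = 0^{p+k} 1 0^p. Its reverse is 0^p 1 0^{p+k}, which differs from xy^2z since k ≥ 1. So xy^2z is not a palindrome and xy^2z ∉ L.
This is a contradiction; hence L is not regular.

0^{p+k} 1 0^p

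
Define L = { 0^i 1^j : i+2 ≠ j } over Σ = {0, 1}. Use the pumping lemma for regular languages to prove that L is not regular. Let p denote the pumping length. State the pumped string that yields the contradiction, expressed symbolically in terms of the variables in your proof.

Assume L is regular; let p be its pumping constant.
Choose w = 0^p 1^{p+p!+2}. Since p ≠ (p+p!+2)-2 = p+p!, w ∈ L; and |w| ≥ p.
By the pumping lemma, w = xyz with |xy| ≤ p and y is nonempty.
Since the first p symbols of w are all 0's and |xy| ≤ p, y lies entirely in the leading 0-block: y = 0^k for some k with 1 ≤ k ≤ p.
Since 1 ≤ k ≤ p, k divides p!; set t = 1 + p!/k. Then xy^t z has p + (p!/k)·k = p + p! copies of 0. Now the 0-count is p+p! and (1-count)-2 = (p+p!+2)-2 = p+p!, so i+2 ≠ j fails. So xy^t z = 0^{p+p!} 1^{p+p!+2} ∉ L.
Contradiction. Therefore L is not regular.

0^{p+p!} 1^{p+p!+2}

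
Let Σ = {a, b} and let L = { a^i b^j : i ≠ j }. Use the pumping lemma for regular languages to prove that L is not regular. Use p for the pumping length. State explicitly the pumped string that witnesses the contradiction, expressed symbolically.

a^{p+p!} b^{p+p!}

Suppose for contradiction that L is regular, and let p be the pumping length.
Choose w = a^p b^{p+p!}. Since p ≠ p+p!, w ∈ L; and |w| ≥ p.
By the pumping lemma, w = xyz with |xy| ≤ p and y is nonempty.
Because |xy| ≤ p and w begins with p copies of a, we have y = a^k with 1 ≤ k ≤ p.
Since 1 ≤ k ≤ p, k divides p!; set t = 1 + p!/k. Then xy^t z has p + (p!/k)·k = p + p! copies of a. Now the a-count equals the b-count, so i ≠ j fails. So xy^t z = a^{p+p!} b^{p+p!} ∉ L.
This is a contradiction; hence L is not regular.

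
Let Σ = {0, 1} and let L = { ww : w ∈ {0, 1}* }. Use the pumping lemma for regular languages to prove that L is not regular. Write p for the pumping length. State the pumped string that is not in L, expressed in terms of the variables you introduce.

Assume L is regular. Let p be the pumping length given by the pumping lemma.
Take w = 0^p 1^p 0^p 1^p = uu where u = 0^p1^p; then w ∈ L and |w| = 4p ≥ p.
The pumping lemma gives a decomposition w = xyz where |xy| ≤ p and |y| > 0.
Because |xy| ≤ p and w begins with p copies of 0, we have y = 0^k with 1 ≤ k ≤ p.
Pump with i = 2: xy^2z = 0^{p+k} 1^p 0^p 1^p, of length 4p+k. Suppose this equals vv. The string starts with 0 and ends with 1, so v does too; thus the boundary between the two copies of v is a 1→0 transition. There is exactly one such transition, at position 2p+k, so |v| = 2p+k and |vv| = 4p+2k ≠ 4p+k since k ≥ 1. So xy^2z ∉ L.
Contradiction. Therefore L is not regular.

0^{p+k} 1^p 0^p 1^p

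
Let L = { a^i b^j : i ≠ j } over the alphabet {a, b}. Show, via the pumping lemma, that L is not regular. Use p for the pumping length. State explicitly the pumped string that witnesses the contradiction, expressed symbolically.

Assume L is regular; let p be its pumping constant.
Choose w = a^p b^{p+p!}. Since p ≠ p+p!, w ∈ L; and |w| ≥ p.
Write w = xyz as guaranteed by the lemma, with |xy| ≤ p and |y| > 0.
The first p characters of w are a's, so xy (and hence y) consists only of a's. Write y = a^k, 1 ≤ k ≤ p.
Since 1 ≤ k ≤ p, k divides p!; set t = 1 + p!/k. Then xy^t z has p + (p!/k)·k = p + p! copies of a. Now the a-count equals the b-count, so i ≠ j fails. So xy^t z = a^{p+p!} b^{p+p!} ∉ L.
This is a contradiction; hence L is not regular.

a^{p+p!} b^{p+p!}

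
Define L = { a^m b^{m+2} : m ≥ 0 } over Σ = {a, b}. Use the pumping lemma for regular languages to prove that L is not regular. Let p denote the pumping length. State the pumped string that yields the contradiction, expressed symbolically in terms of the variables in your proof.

a^{p+k} b^{p+2}

Assume L is regular; let p be its pumping constant.
Let w = a^p b^{p+2} ∈ L; note |w| = 2p+2 ≥ p.
The pumping lemma gives a decomposition w = xyz where |xy| ≤ p and y is nonempty.
Since the first p symbols of w are all a's and |xy| ≤ p, y lies entirely in the leading a-block: y = a^k for some k with 1 ≤ k ≤ p.
Pump with i = 2: xy^2z = a^{p+k} b^{p+2}. For this to lie in L we would need p+2 = (p+k)+2, which forces k = 0. But k ≥ 1, so xy^2z ∉ L.
This contradicts the pumping lemma, so L is not regular.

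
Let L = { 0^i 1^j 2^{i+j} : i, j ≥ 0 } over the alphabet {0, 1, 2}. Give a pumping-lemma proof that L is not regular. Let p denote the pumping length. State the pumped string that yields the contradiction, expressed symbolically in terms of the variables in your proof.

0^{p+k} 1^p 2^{2p}

Toward a contradiction, assume L is regular with pumping length p.
Take w = 0^p 1^p 2^{2p} ∈ L (with i=j=p, i+j=2p), |w| = 4p ≥ p.
The pumping lemma gives a decomposition w = xyz where |xy| ≤ p and |y| > 0.
Since the first p symbols of w are all 0's and |xy| ≤ p, y lies entirely in the leading 0-block: y = 0^k for some k with 1 ≤ k ≤ p.
Consider xy^2z = 0^{p+k} 1^p 2^{2p}. Now the 0- and 1-counts sum to 2p+k, but the 2-count is 2p ≠ 2p+k. So xy^2z ∉ L.
This contradicts the pumping lemma, so L is not regular.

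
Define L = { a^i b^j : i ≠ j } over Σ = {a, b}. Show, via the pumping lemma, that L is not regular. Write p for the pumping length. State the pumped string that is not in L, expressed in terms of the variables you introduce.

a^{p+p!} b^{p+p!}

Toward a contradiction, assume L is regular with pumping length p.
Choose w = a^p b^{p+p!}. Since p ≠ p+p!, w ∈ L; and |w| ≥ p.
By the pumping lemma, w = xyz with |xy| ≤ p and |y| > 0.
Because |xy| ≤ p and w begins with p copies of a, we have y = a^k with 1 ≤ k ≤ p.
Since 1 ≤ k ≤ p, k divides p!; set t = 1 + p!/k. Then xy^t z has p + (p!/k)·k = p + p! copies of a. Now the a-count equals the b-count, so i ≠ j fails. So xy^t z = a^{p+p!} b^{p+p!} ∉ L.
Contradiction. Therefore L is not regular.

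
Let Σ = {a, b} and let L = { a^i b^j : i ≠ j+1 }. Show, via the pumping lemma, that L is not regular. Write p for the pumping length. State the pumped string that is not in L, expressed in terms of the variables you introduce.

a^{p+p!} b^{p+p!-1}

Toward a contradiction, assume L is regular with pumping length p.
Choose w = a^p b^{p+p!-1}. Since p ≠ (p+p!-1)+1 = p+p!, w ∈ L; and |w| ≥ p.
The pumping lemma gives a decomposition w = xyz where |xy| ≤ p and |y| ≥ 1.
Because |xy| ≤ p and w begins with p copies of a, we have y = a^k with 1 ≤ k ≤ p.
Since 1 ≤ k ≤ p, k divides p!; set t = 1 + p!/k. Then xy^t z has p + (p!/k)·k = p + p! copies of a. Now the a-count is p+p! and (b-count)+1 = (p+p!-1)+1 = p+p!, so i ≠ j+1 fails. So xy^t z = a^{p+p!} b^{p+p!-1} ∉ L.
Contradiction. Therefore L is not regular.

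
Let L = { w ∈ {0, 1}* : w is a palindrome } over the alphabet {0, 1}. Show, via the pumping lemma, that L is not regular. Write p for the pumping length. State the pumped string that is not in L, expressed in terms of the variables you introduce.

0^{p+k} 1 0^p

Assume L is regular. Let p be the pumping length given by the pumping lemma.
Take w = 0^p 1 0^p, a palindrome of length 2p+1 ≥ p.
By the pumping lemma, w = xyz with |xy| ≤ p and y is nonempty.
Because |xy| ≤ p and w begins with p copies of 0, we have y = 0^k with 1 ≤ k ≤ p.
Pump with i = 2: xy^2z = 0^{p+k} 1 0^p. Its reverse is 0^p 1 0^{p+k}, which differs from xy^2z since k ≥ 1. So xy^2z is not a palindrome and xy^2z ∉ L.
Contradiction. Therefore L is not regular.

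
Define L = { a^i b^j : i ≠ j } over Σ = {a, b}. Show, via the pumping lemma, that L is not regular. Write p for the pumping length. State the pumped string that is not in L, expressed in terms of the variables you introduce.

a^{p+p!} b^{p+p!}

Assume L is regular; let p be its pumping constant.
Choose w = a^p b^{p+p!}. Since p ≠ p+p!, w ∈ L; and |w| ≥ p.
By the pumping lemma, w = xyz with |xy| ≤ p and |y| ≥ 1.
Since the first p symbols of w are all a's and |xy| ≤ p, y lies entirely in the leading a-block: y = a^k for some k with 1 ≤ k ≤ p.
Since 1 ≤ k ≤ p, k divides p!; set t = 1 + p!/k. Then xy^t z has p + (p!/k)·k = p + p! copies of a. Now the a-count equals the b-count, so i ≠ j fails. So xy^t z = a^{p+p!} b^{p+p!} ∉ L.
Contradiction. Therefore L is not regular.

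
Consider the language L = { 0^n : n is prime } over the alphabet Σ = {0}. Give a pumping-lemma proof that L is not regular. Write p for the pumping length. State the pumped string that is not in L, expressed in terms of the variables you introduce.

0^{q(1+k)}

Suppose for contradiction that L is regular, and let p be the pumping length.
Let q be a prime with q ≥ p+2 (infinitely many primes exist), and take w = 0^q ∈ L with |w| = q ≥ p.
The pumping lemma gives a decomposition w = xyz where |xy| ≤ p and y is nonempty.
Then y = 0^k for some k with 1 ≤ k ≤ p.
Since 1 ≤ k ≤ p, |xz| = q-k. Pump with i = q+1: |xy^{q+1}z| = (q-k)+(q+1)k = q+qk = q(1+k), which is composite (both factors ≥ 2). So xy^{q+1}z = 0^{q(1+k)} ∉ L.
This contradicts the pumping lemma, so L is not regular.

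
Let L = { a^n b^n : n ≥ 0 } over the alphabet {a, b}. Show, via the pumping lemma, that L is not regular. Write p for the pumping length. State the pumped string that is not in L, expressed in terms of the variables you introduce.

a^{p+k} b^p

Assume L is regular; let p be its pumping constant.
Choose w = a^p b^p, which is in L with |w| = 2p ≥ p.
By the pumping lemma, w = xyz with |xy| ≤ p and |y| ≥ 1.
Because |xy| ≤ p and w begins with p copies of a, we have y = a^k with 1 ≤ k ≤ p.
Pump with i = 2: xy^2z = a^{p+k} b^p. For this to lie in L we would need p = p+k, which forces k = 0. But k ≥ 1, so xy^2z ∉ L.
Contradiction. Therefore L is not regular.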